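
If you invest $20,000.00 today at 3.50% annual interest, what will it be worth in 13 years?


Future value formula: FV = PV × (1 + r)^t
FV = $20,000.00 × (1 + 0.035)^13
FV = $20,000.00 × 1.563956
FV = $31,279.12

FV = PV × (1 + r)^t = $31,279.12


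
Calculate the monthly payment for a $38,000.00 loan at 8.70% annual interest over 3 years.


Loan payment formula: PMT = PV × r / (1 − (1 + r)^(−n))
Monthly rate r = 0.087/12 = 0.00725, n = 36 months
Denominator: 1 − (1 + 0.087/12)^(−36) = 0.228993
PMT = $38,000.00 × (0.087/12) / 0.228993
PMT = $1,203.09 per month

PMT = PV × r / (1-(1+r)^(-n)) = $1,203.09/month


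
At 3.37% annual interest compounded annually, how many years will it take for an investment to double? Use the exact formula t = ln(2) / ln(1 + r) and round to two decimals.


Doubling condition: (1 + r)^t = 2
Take ln of both sides: t × ln(1 + r) = ln(2)
t = ln(2) / ln(1 + r)
t = 0.693147 / 0.033145
t = 20.91

t = ln(2) / ln(1 + r) = 20.91 years


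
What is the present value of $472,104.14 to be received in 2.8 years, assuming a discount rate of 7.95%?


Present value formula: PV = FV / (1 + r)^t
PV = $472,104.14 / (1 + 0.0795)^2.8
PV = $472,104.14 / 1.23886337
PV = $381,078.46

PV = FV / (1 + r)^t = $381,078.46


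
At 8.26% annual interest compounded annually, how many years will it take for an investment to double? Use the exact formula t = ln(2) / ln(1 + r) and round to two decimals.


Doubling condition: (1 + r)^t = 2
Take ln of both sides: t × ln(1 + r) = ln(2)
t = ln(2) / ln(1 + r)
t = 0.693147 / 0.079366
t = 8.73

t = ln(2) / ln(1 + r) = 8.73 years


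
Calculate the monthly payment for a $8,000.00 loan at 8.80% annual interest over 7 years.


Loan payment formula: PMT = PV × r / (1 − (1 + r)^(−n))
Monthly rate r = 0.088/12 ≈ 0.00733333, n = 84 months
Denominator: 1 − (1 + 0.088/12)^(−84) = 0.458684
PMT = $8,000.00 × (0.088/12) / 0.458684
PMT = $127.90 per month

PMT = PV × r / (1-(1+r)^(-n)) = $127.90/month


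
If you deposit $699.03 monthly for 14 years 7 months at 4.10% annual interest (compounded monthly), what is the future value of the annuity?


Future value of an ordinary annuity: FV = PMT × ((1 + r)^n − 1) / r
Monthly rate r = 0.041/12 ≈ 0.00341667, n = 175
FV = $699.03 × ((1 + 0.041/12)^175 − 1) / (0.041/12)
FV = $699.03 × 238.968153
FV = $167,045.91

FV = PMT × ((1+r)^n - 1)/r = $167,045.91


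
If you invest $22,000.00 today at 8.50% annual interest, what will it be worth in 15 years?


Future value formula: FV = PV × (1 + r)^t
FV = $22,000.00 × (1 + 0.085)^15
FV = $22,000.00 × 3.3997429
FV = $74,794.34

FV = PV × (1 + r)^t = $74,794.34


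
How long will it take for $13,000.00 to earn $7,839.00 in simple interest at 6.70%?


Rearrange the simple interest formula for t:
I = P × r × t  ⇒  t = I / (P × r)
t = $7,839.00 / ($13,000.00 × 0.067)
t = 9

t = I/(P×r) = 9 years


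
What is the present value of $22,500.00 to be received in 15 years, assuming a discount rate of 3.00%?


Present value formula: PV = FV / (1 + r)^t
PV = $22,500.00 / (1 + 0.03)^15
PV = $22,500.00 / 1.5579674
PV = $14,441.89

PV = FV / (1 + r)^t = $14,441.89


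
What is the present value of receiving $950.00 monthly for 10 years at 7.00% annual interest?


Present value of an ordinary annuity: PV = PMT × (1 − (1 + r)^(−n)) / r
Monthly rate r = 0.07/12 ≈ 0.00583333, n = 120
PV = $950.00 × (1 − (1 + 0.07/12)^(−120)) / (0.07/12)
PV = $950.00 × 86.126354
PV = $81,820.04

PV = PMT × (1-(1+r)^(-n))/r = $81,820.04


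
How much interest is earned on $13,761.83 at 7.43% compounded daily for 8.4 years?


Compound interest earned = final amount − principal.
A = P(1 + r/n)^(nt) = $13,761.83 × (1 + 0.0743/365)^(365 × 8.4) = $25,686.24
Interest = A − P = $25,686.24 − $13,761.83 = $11,924.41

Interest = A - P = $11,924.41


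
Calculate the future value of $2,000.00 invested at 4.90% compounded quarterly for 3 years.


Compound interest formula: A = P(1 + r/n)^(nt)
A = $2,000.00 × (1 + 0.049/4)^(4 × 3)
Growth factor: (1 + 0.049/4)^12 = 1.157320
A = $2,000.00 × 1.157320
A = $2,314.64

A = P(1 + r/n)^(nt) = $2,314.64


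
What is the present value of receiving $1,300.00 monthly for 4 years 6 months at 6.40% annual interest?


Present value of an ordinary annuity: PV = PMT × (1 − (1 + r)^(−n)) / r
Monthly rate r = 0.064/12 ≈ 0.00533333, n = 54
PV = $1,300.00 × (1 − (1 + 0.064/12)^(−54)) / (0.064/12)
PV = $1,300.00 × 46.812077
PV = $60,855.70

PV = PMT × (1-(1+r)^(-n))/r = $60,855.70


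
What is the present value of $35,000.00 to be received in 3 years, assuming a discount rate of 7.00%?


Present value formula: PV = FV / (1 + r)^t
PV = $35,000.00 / (1 + 0.07)^3
PV = $35,000.00 / 1.225043
PV = $28,570.43

PV = FV / (1 + r)^t = $28,570.43


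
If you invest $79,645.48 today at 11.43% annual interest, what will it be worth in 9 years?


Future value formula: FV = PV × (1 + r)^t
FV = $79,645.48 × (1 + 0.1143)^9
FV = $79,645.48 × 2.6486171
FV = $210,950.38

FV = PV × (1 + r)^t = $210,950.38


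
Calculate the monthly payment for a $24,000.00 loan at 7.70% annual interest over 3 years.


Loan payment formula: PMT = PV × r / (1 − (1 + r)^(−n))
Monthly rate r = 0.077/12 ≈ 0.00641667, n = 36 months
Denominator: 1 − (1 + 0.077/12)^(−36) = 0.2056746
PMT = $24,000.00 × (0.077/12) / 0.2056746
PMT = $748.76 per month

PMT = PV × r / (1-(1+r)^(-n)) = $748.76/month


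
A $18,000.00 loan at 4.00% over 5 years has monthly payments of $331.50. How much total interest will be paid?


Total paid over the life of the loan = PMT × n.
Total paid = $331.50 × 60 = $19,890.00
Total interest = total paid − principal = $19,890.00 − $18,000.00 = $1,890.00

Total interest = (PMT × n) - PV = $1,890.00


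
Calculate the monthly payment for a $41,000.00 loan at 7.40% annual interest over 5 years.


Loan payment formula: PMT = PV × r / (1 − (1 + r)^(−n))
Monthly rate r = 0.074/12 ≈ 0.00616667, n = 60 months
Denominator: 1 − (1 + 0.074/12)^(−60) = 0.308480
PMT = $41,000.00 × (0.074/12) / 0.308480
PMT = $819.61 per month

PMT = PV × r / (1-(1+r)^(-n)) = $819.61/month


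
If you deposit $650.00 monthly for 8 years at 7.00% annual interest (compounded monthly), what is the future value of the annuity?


Future value of an ordinary annuity: FV = PMT × ((1 + r)^n − 1) / r
Monthly rate r = 0.07/12 ≈ 0.00583333, n = 96
FV = $650.00 × ((1 + 0.07/12)^96 − 1) / (0.07/12)
FV = $650.00 × 128.198821
FV = $83,329.23

FV = PMT × ((1+r)^n - 1)/r = $83,329.23


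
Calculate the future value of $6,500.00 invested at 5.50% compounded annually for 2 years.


Compound interest formula: A = P(1 + r/n)^(nt)
A = $6,500.00 × (1 + 0.055/1)^(1 × 2)
Growth factor: (1 + 0.055/1)^2 = 1.113025
A = $6,500.00 × 1.113025
A = $7,234.66

A = P(1 + r/n)^(nt) = $7,234.66


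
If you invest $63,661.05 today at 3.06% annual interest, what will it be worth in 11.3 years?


Future value formula: FV = PV × (1 + r)^t
FV = $63,661.05 × (1 + 0.0306)^11.3
FV = $63,661.05 × 1.4057839
FV = $89,493.68

FV = PV × (1 + r)^t = $89,493.68


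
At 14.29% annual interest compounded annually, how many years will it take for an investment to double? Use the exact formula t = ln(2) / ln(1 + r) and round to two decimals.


Doubling condition: (1 + r)^t = 2
Take ln of both sides: t × ln(1 + r) = ln(2)
t = ln(2) / ln(1 + r)
t = 0.693147 / 0.133569
t = 5.19

t = ln(2) / ln(1 + r) = 5.19 years


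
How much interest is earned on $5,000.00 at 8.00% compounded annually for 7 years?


Compound interest earned = final amount − principal.
A = P(1 + r/n)^(nt) = $5,000.00 × (1 + 0.08/1)^(1 × 7) = $8,569.12
Interest = A − P = $8,569.12 − $5,000.00 = $3,569.12

Interest = A - P = $3,569.12


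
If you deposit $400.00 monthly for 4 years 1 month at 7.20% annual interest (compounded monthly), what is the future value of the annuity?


Future value of an ordinary annuity: FV = PMT × ((1 + r)^n − 1) / r
Monthly rate r = 0.072/12 = 0.006, n = 49
FV = $400.00 × ((1 + 0.072/12)^49 − 1) / (0.072/12)
FV = $400.00 × 56.767613
FV = $22,707.05

FV = PMT × ((1+r)^n - 1)/r = $22,707.05


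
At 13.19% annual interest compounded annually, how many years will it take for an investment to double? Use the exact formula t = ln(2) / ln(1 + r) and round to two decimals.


Doubling condition: (1 + r)^t = 2
Take ln of both sides: t × ln(1 + r) = ln(2)
t = ln(2) / ln(1 + r)
t = 0.693147 / 0.123898
t = 5.59

t = ln(2) / ln(1 + r) = 5.59 years


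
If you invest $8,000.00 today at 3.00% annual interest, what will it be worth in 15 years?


Future value formula: FV = PV × (1 + r)^t
FV = $8,000.00 × (1 + 0.03)^15
FV = $8,000.00 × 1.557967
FV = $12,463.74

FV = PV × (1 + r)^t = $12,463.74


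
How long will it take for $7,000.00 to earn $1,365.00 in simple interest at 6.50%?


Rearrange the simple interest formula for t:
I = P × r × t  ⇒  t = I / (P × r)
t = $1,365.00 / ($7,000.00 × 0.065)
t = 3

t = I/(P×r) = 3 years


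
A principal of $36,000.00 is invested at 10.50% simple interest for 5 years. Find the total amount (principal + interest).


Total amount formula: A = P(1 + rt) = P + P·r·t
Interest: I = P × r × t = $36,000.00 × 0.105 × 5 = $18,900.00
A = P + I = $36,000.00 + $18,900.00 = $54,900.00

A = P + I = P(1 + rt) = $54,900.00


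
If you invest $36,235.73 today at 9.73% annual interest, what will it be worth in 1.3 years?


Future value formula: FV = PV × (1 + r)^t
FV = $36,235.73 × (1 + 0.0973)^1.3
FV = $36,235.73 × 1.12829586
FV = $40,884.62

FV = PV × (1 + r)^t = $40,884.62


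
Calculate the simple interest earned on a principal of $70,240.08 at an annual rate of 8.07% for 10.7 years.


Simple interest formula: I = P × r × t
I = $70,240.08 × 0.0807 × 10.7
I = $60,651.61

I = P × r × t = $60,651.61


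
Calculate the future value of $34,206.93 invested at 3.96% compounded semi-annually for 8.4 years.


Compound interest formula: A = P(1 + r/n)^(nt)
A = $34,206.93 × (1 + 0.0396/2)^(2 × 8.4)
Growth factor: (1 + 0.0396/2)^16.8 = 1.3901195
A = $34,206.93 × 1.3901195
A = $47,551.72

A = P(1 + r/n)^(nt) = $47,551.72


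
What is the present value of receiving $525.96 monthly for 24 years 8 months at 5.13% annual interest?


Present value of an ordinary annuity: PV = PMT × (1 − (1 + r)^(−n)) / r
Monthly rate r = 0.0513/12 = 0.004275, n = 296
PV = $525.96 × (1 − (1 + 0.0513/12)^(−296)) / (0.0513/12)
PV = $525.96 × 167.745409
PV = $88,227.38

PV = PMT × (1-(1+r)^(-n))/r = $88,227.38


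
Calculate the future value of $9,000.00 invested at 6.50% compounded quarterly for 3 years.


Compound interest formula: A = P(1 + r/n)^(nt)
A = $9,000.00 × (1 + 0.065/4)^(4 × 3)
Growth factor: (1 + 0.065/4)^12 = 1.213408
A = $9,000.00 × 1.213408
A = $10,920.67

A = P(1 + r/n)^(nt) = $10,920.67


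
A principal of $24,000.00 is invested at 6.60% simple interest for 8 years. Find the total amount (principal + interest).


Total amount formula: A = P(1 + rt) = P + P·r·t
Interest: I = P × r × t = $24,000.00 × 0.066 × 8 = $12,672.00
A = P + I = $24,000.00 + $12,672.00 = $36,672.00

A = P + I = P(1 + rt) = $36,672.00


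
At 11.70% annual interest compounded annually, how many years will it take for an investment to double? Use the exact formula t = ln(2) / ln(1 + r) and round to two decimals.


Doubling condition: (1 + r)^t = 2
Take ln of both sides: t × ln(1 + r) = ln(2)
t = ln(2) / ln(1 + r)
t = 0.693147 / 0.110647
t = 6.26

t = ln(2) / ln(1 + r) = 6.26 years


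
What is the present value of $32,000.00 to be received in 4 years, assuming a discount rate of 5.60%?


Present value formula: PV = FV / (1 + r)^t
PV = $32,000.00 / (1 + 0.056)^4
PV = $32,000.00 / 1.2435283
PV = $25,733.23

PV = FV / (1 + r)^t = $25,733.23


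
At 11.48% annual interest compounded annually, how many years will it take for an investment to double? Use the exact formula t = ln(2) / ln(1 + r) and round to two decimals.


Doubling condition: (1 + r)^t = 2
Take ln of both sides: t × ln(1 + r) = ln(2)
t = ln(2) / ln(1 + r)
t = 0.693147 / 0.108675
t = 6.38

t = ln(2) / ln(1 + r) = 6.38 years


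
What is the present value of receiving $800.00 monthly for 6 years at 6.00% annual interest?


Present value of an ordinary annuity: PV = PMT × (1 − (1 + r)^(−n)) / r
Monthly rate r = 0.06/12 = 0.005, n = 72
PV = $800.00 × (1 − (1 + 0.06/12)^(−72)) / (0.06/12)
PV = $800.00 × 60.339514
PV = $48,271.61

PV = PMT × (1-(1+r)^(-n))/r = $48,271.61


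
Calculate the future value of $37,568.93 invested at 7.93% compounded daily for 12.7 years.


Compound interest formula: A = P(1 + r/n)^(nt)
A = $37,568.93 × (1 + 0.0793/365)^(365 × 12.7)
Growth factor: (1 + 0.0793/365)^4635.5 = 2.7373782
A = $37,568.93 × 2.7373782
A = $102,840.37

A = P(1 + r/n)^(nt) = $102,840.37


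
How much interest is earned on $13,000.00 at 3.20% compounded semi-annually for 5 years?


Compound interest earned = final amount − principal.
A = P(1 + r/n)^(nt) = $13,000.00 × (1 + 0.032/2)^(2 × 5) = $15,236.33
Interest = A − P = $15,236.33 − $13,000.00 = $2,236.33

Interest = A - P = $2,236.33


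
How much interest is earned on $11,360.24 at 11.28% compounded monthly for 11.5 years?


Compound interest earned = final amount − principal.
A = P(1 + r/n)^(nt) = $11,360.24 × (1 + 0.1128/12)^(12 × 11.5) = $41,316.45
Interest = A − P = $41,316.45 − $11,360.24 = $29,956.21

Interest = A - P = $29,956.21


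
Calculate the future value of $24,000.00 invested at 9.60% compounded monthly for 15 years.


Compound interest formula: A = P(1 + r/n)^(nt)
A = $24,000.00 × (1 + 0.096/12)^(12 × 15)
Growth factor: (1 + 0.096/12)^180 = 4.1965826
A = $24,000.00 × 4.1965826
A = $100,717.98

A = P(1 + r/n)^(nt) = $100,717.98


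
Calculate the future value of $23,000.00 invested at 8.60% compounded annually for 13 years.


Compound interest formula: A = P(1 + r/n)^(nt)
A = $23,000.00 × (1 + 0.086/1)^(1 × 13)
Growth factor: (1 + 0.086/1)^13 = 2.9227235
A = $23,000.00 × 2.9227235
A = $67,222.64

A = P(1 + r/n)^(nt) = $67,222.64


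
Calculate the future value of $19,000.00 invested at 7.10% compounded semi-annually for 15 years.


Compound interest formula: A = P(1 + r/n)^(nt)
A = $19,000.00 × (1 + 0.071/2)^(2 × 15)
Growth factor: (1 + 0.071/2)^30 = 2.847758
A = $19,000.00 × 2.847758
A = $54,107.40

A = P(1 + r/n)^(nt) = $54,107.40


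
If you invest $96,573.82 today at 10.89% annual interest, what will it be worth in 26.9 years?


Future value formula: FV = PV × (1 + r)^t
FV = $96,573.82 × (1 + 0.1089)^26.9
FV = $96,573.82 × 16.1289136
FV = $1,557,630.80

FV = PV × (1 + r)^t = $1,557,630.80


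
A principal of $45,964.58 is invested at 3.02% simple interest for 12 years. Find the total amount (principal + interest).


Total amount formula: A = P(1 + rt) = P + P·r·t
Interest: I = P × r × t = $45,964.58 × 0.0302 × 12 = $16,657.56
A = P + I = $45,964.58 + $16,657.56 = $62,622.14

A = P + I = P(1 + rt) = $62,622.14


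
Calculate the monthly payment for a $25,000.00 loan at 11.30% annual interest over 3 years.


Loan payment formula: PMT = PV × r / (1 − (1 + r)^(−n))
Monthly rate r = 0.113/12 ≈ 0.00941667, n = 36 months
Denominator: 1 − (1 + 0.113/12)^(−36) = 0.286387
PMT = $25,000.00 × (0.113/12) / 0.286387
PMT = $822.02 per month

PMT = PV × r / (1-(1+r)^(-n)) = $822.02/month


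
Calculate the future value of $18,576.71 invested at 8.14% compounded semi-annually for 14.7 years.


Compound interest formula: A = P(1 + r/n)^(nt)
A = $18,576.71 × (1 + 0.0814/2)^(2 × 14.7)
Growth factor: (1 + 0.0814/2)^29.4 = 3.2312555
A = $18,576.71 × 3.2312555
A = $60,026.10

A = P(1 + r/n)^(nt) = $60,026.10


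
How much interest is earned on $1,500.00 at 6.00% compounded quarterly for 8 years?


Compound interest earned = final amount − principal.
A = P(1 + r/n)^(nt) = $1,500.00 × (1 + 0.06/4)^(4 × 8) = $2,415.49
Interest = A − P = $2,415.49 − $1,500.00 = $915.49

Interest = A - P = $915.49


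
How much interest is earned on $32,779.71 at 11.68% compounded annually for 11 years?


Compound interest earned = final amount − principal.
A = P(1 + r/n)^(nt) = $32,779.71 × (1 + 0.1168/1)^(1 × 11) = $110,492.95
Interest = A − P = $110,492.95 − $32,779.71 = $77,713.24

Interest = A - P = $77,713.24


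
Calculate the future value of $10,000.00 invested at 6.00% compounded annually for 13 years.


Compound interest formula: A = P(1 + r/n)^(nt)
A = $10,000.00 × (1 + 0.06/1)^(1 × 13)
Growth factor: (1 + 0.06/1)^13 = 2.132928
A = $10,000.00 × 2.132928
A = $21,329.28

A = P(1 + r/n)^(nt) = $21,329.28


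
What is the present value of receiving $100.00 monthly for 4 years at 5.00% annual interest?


Present value of an ordinary annuity: PV = PMT × (1 − (1 + r)^(−n)) / r
Monthly rate r = 0.05/12 ≈ 0.00416667, n = 48
PV = $100.00 × (1 − (1 + 0.05/12)^(−48)) / (0.05/12)
PV = $100.00 × 43.422956
PV = $4,342.30

PV = PMT × (1-(1+r)^(-n))/r = $4,342.30


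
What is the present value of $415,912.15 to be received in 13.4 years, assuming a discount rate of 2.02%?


Present value formula: PV = FV / (1 + r)^t
PV = $415,912.15 / (1 + 0.0202)^13.4
PV = $415,912.15 / 1.30732413
PV = $318,140.04

PV = FV / (1 + r)^t = $318,140.04


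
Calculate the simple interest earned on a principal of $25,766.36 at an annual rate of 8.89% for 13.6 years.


Simple interest formula: I = P × r × t
I = $25,766.36 × 0.0889 × 13.6
I = $31,152.56

I = P × r × t = $31,152.56


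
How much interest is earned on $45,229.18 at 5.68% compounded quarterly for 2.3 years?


Compound interest earned = final amount − principal.
A = P(1 + r/n)^(nt) = $45,229.18 × (1 + 0.0568/4)^(4 × 2.3) = $51,493.91
Interest = A − P = $51,493.91 − $45,229.18 = $6,264.73

Interest = A - P = $6,264.73


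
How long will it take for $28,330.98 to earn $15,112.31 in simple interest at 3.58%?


Rearrange the simple interest formula for t:
I = P × r × t  ⇒  t = I / (P × r)
t = $15,112.31 / ($28,330.98 × 0.0358)
t = 14.9

t = I/(P×r) = 14.9 years


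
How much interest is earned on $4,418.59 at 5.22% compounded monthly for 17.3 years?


Compound interest earned = final amount − principal.
A = P(1 + r/n)^(nt) = $4,418.59 × (1 + 0.0522/12)^(12 × 17.3) = $10,879.96
Interest = A − P = $10,879.96 − $4,418.59 = $6,461.37

Interest = A - P = $6,461.37


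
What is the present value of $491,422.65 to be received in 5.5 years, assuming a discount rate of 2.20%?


Present value formula: PV = FV / (1 + r)^t
PV = $491,422.65 / (1 + 0.022)^5.5
PV = $491,422.65 / 1.12714536
PV = $435,988.71

PV = FV / (1 + r)^t = $435,988.71


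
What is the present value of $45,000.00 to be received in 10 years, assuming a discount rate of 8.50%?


Present value formula: PV = FV / (1 + r)^t
PV = $45,000.00 / (1 + 0.085)^10
PV = $45,000.00 / 2.2609834
PV = $19,902.84

PV = FV / (1 + r)^t = $19,902.84


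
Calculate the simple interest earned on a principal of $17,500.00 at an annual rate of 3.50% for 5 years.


Simple interest formula: I = P × r × t
I = $17,500.00 × 0.035 × 5
I = $3,062.50

I = P × r × t = $3,062.50


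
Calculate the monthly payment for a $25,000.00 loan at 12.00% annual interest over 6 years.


Loan payment formula: PMT = PV × r / (1 − (1 + r)^(−n))
Monthly rate r = 0.12/12 = 0.01, n = 72 months
Denominator: 1 − (1 + 0.12/12)^(−72) = 0.511504
PMT = $25,000.00 × (0.12/12) / 0.511504
PMT = $488.75 per month

PMT = PV × r / (1-(1+r)^(-n)) = $488.75/month


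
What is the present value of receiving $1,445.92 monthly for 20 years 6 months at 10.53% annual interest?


Present value of an ordinary annuity: PV = PMT × (1 − (1 + r)^(−n)) / r
Monthly rate r = 0.1053/12 = 0.008775, n = 246
PV = $1,445.92 × (1 − (1 + 0.1053/12)^(−246)) / (0.1053/12)
PV = $1,445.92 × 100.675393
PV = $145,568.56

PV = PMT × (1-(1+r)^(-n))/r = $145,568.56


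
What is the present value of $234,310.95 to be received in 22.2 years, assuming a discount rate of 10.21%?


Present value formula: PV = FV / (1 + r)^t
PV = $234,310.95 / (1 + 0.1021)^22.2
PV = $234,310.95 / 8.655781
PV = $27,069.88

PV = FV / (1 + r)^t = $27,069.88


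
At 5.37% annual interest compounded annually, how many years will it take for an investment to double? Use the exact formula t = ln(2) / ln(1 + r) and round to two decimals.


Doubling condition: (1 + r)^t = 2
Take ln of both sides: t × ln(1 + r) = ln(2)
t = ln(2) / ln(1 + r)
t = 0.693147 / 0.052308
t = 13.25

t = ln(2) / ln(1 + r) = 13.25 years


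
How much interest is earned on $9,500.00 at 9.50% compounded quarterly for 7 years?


Compound interest earned = final amount − principal.
A = P(1 + r/n)^(nt) = $9,500.00 × (1 + 0.095/4)^(4 × 7) = $18,329.61
Interest = A − P = $18,329.61 − $9,500.00 = $8,829.61

Interest = A - P = $8,829.61


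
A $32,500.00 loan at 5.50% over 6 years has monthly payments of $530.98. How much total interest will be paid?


Total paid over the life of the loan = PMT × n.
Total paid = $530.98 × 72 = $38,230.56
Total interest = total paid − principal = $38,230.56 − $32,500.00 = $5,730.56

Total interest = (PMT × n) - PV = $5,730.56


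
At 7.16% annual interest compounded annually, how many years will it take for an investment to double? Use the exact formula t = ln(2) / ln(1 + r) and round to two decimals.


Doubling condition: (1 + r)^t = 2
Take ln of both sides: t × ln(1 + r) = ln(2)
t = ln(2) / ln(1 + r)
t = 0.693147 / 0.069153
t = 10.02

t = ln(2) / ln(1 + r) = 10.02 years


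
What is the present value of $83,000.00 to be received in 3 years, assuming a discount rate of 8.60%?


Present value formula: PV = FV / (1 + r)^t
PV = $83,000.00 / (1 + 0.086)^3
PV = $83,000.00 / 1.280824
PV = $64,802.03

PV = FV / (1 + r)^t = $64,802.03


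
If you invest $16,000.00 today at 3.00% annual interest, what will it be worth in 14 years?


Future value formula: FV = PV × (1 + r)^t
FV = $16,000.00 × (1 + 0.03)^14
FV = $16,000.00 × 1.512590
FV = $24,201.44

FV = PV × (1 + r)^t = $24,201.44


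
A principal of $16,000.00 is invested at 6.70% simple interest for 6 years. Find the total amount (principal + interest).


Total amount formula: A = P(1 + rt) = P + P·r·t
Interest: I = P × r × t = $16,000.00 × 0.067 × 6 = $6,432.00
A = P + I = $16,000.00 + $6,432.00 = $22,432.00

A = P + I = P(1 + rt) = $22,432.00


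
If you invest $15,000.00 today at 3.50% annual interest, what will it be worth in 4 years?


Future value formula: FV = PV × (1 + r)^t
FV = $15,000.00 × (1 + 0.035)^4
FV = $15,000.00 × 1.147523001
FV = $17,212.85

FV = PV × (1 + r)^t = $17,212.85


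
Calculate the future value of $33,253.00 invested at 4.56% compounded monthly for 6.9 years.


Compound interest formula: A = P(1 + r/n)^(nt)
A = $33,253.00 × (1 + 0.0456/12)^(12 × 6.9)
Growth factor: (1 + 0.0456/12)^82.8 = 1.3689496
A = $33,253.00 × 1.3689496
A = $45,521.68

A = P(1 + r/n)^(nt) = $45,521.68


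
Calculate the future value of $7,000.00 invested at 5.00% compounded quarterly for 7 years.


Compound interest formula: A = P(1 + r/n)^(nt)
A = $7,000.00 × (1 + 0.05/4)^(4 × 7)
Growth factor: (1 + 0.05/4)^28 = 1.4159923
A = $7,000.00 × 1.4159923
A = $9,911.95

A = P(1 + r/n)^(nt) = $9,911.95


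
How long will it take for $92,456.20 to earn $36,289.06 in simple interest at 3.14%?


Rearrange the simple interest formula for t:
I = P × r × t  ⇒  t = I / (P × r)
t = $36,289.06 / ($92,456.20 × 0.0314)
t = 12.5

t = I/(P×r) = 12.5 years


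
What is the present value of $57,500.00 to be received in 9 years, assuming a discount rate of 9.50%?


Present value formula: PV = FV / (1 + r)^t
PV = $57,500.00 / (1 + 0.095)^9
PV = $57,500.00 / 2.263222
PV = $25,406.26

PV = FV / (1 + r)^t = $25,406.26


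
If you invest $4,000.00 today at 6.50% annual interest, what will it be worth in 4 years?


Future value formula: FV = PV × (1 + r)^t
FV = $4,000.00 × (1 + 0.065)^4
FV = $4,000.00 × 1.2864664
FV = $5,145.87

FV = PV × (1 + r)^t = $5,145.87


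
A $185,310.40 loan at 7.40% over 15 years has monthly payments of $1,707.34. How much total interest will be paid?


Total paid over the life of the loan = PMT × n.
Total paid = $1,707.34 × 180 = $307,321.20
Total interest = total paid − principal = $307,321.20 − $185,310.40 = $122,010.80

Total interest = (PMT × n) - PV = $122,010.80


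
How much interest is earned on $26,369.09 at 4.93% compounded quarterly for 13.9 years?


Compound interest earned = final amount − principal.
A = P(1 + r/n)^(nt) = $26,369.09 × (1 + 0.0493/4)^(4 × 13.9) = $52,105.68
Interest = A − P = $52,105.68 − $26,369.09 = $25,736.59

Interest = A - P = $25,736.59


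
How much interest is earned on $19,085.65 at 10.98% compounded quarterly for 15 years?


Compound interest earned = final amount − principal.
A = P(1 + r/n)^(nt) = $19,085.65 × (1 + 0.1098/4)^(4 × 15) = $96,905.57
Interest = A − P = $96,905.57 − $19,085.65 = $77,819.92

Interest = A - P = $77,819.92


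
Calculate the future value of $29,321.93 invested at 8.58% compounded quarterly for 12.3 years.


Compound interest formula: A = P(1 + r/n)^(nt)
A = $29,321.93 × (1 + 0.0858/4)^(4 × 12.3)
Growth factor: (1 + 0.0858/4)^49.2 = 2.841070
A = $29,321.93 × 2.841070
A = $83,305.66

A = P(1 + r/n)^(nt) = $83,305.66


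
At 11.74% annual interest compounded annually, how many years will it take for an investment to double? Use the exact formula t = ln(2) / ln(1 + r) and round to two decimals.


Doubling condition: (1 + r)^t = 2
Take ln of both sides: t × ln(1 + r) = ln(2)
t = ln(2) / ln(1 + r)
t = 0.693147 / 0.111005
t = 6.24

t = ln(2) / ln(1 + r) = 6.24 years


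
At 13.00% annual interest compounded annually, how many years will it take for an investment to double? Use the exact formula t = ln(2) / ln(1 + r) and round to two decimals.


Doubling condition: (1 + r)^t = 2
Take ln of both sides: t × ln(1 + r) = ln(2)
t = ln(2) / ln(1 + r)
t = 0.693147 / 0.122218
t = 5.67

t = ln(2) / ln(1 + r) = 5.67 years


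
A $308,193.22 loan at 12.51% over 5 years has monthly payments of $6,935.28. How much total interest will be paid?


Total paid over the life of the loan = PMT × n.
Total paid = $6,935.28 × 60 = $416,116.80
Total interest = total paid − principal = $416,116.80 − $308,193.22 = $107,923.58

Total interest = (PMT × n) - PV = $107,923.58


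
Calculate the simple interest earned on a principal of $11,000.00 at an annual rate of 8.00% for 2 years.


Simple interest formula: I = P × r × t
I = $11,000.00 × 0.08 × 2
I = $1,760.00

I = P × r × t = $1,760.00


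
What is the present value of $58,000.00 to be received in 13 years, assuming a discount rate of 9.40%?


Present value formula: PV = FV / (1 + r)^t
PV = $58,000.00 / (1 + 0.094)^13
PV = $58,000.00 / 3.215327
PV = $18,038.60

PV = FV / (1 + r)^t = $18,038.60


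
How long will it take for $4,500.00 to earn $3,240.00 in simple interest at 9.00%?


Rearrange the simple interest formula for t:
I = P × r × t  ⇒  t = I / (P × r)
t = $3,240.00 / ($4,500.00 × 0.09)
t = 8

t = I/(P×r) = 8 years


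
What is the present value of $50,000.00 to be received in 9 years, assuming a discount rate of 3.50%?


Present value formula: PV = FV / (1 + r)^t
PV = $50,000.00 / (1 + 0.035)^9
PV = $50,000.00 / 1.3628974
PV = $36,686.55

PV = FV / (1 + r)^t = $36,686.55


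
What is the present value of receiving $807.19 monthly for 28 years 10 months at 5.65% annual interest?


Present value of an ordinary annuity: PV = PMT × (1 − (1 + r)^(−n)) / r
Monthly rate r = 0.0565/12 ≈ 0.00470833, n = 346
PV = $807.19 × (1 − (1 + 0.0565/12)^(−346)) / (0.0565/12)
PV = $807.19 × 170.578312
PV = $137,689.11

PV = PMT × (1-(1+r)^(-n))/r = $137,689.11


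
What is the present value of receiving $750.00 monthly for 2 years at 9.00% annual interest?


Present value of an ordinary annuity: PV = PMT × (1 − (1 + r)^(−n)) / r
Monthly rate r = 0.09/12 = 0.0075, n = 24
PV = $750.00 × (1 − (1 + 0.09/12)^(−24)) / (0.09/12)
PV = $750.00 × 21.889146
PV = $16,416.86

PV = PMT × (1-(1+r)^(-n))/r = $16,416.86


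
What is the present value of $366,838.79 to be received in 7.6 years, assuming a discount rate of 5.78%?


Present value formula: PV = FV / (1 + r)^t
PV = $366,838.79 / (1 + 0.0578)^7.6
PV = $366,838.79 / 1.532735
PV = $239,336.08

PV = FV / (1 + r)^t = $239,336.08


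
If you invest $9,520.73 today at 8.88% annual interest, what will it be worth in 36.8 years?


Future value formula: FV = PV × (1 + r)^t
FV = $9,520.73 × (1 + 0.0888)^36.8
FV = $9,520.73 × 22.892358
FV = $217,951.96

FV = PV × (1 + r)^t = $217,951.96


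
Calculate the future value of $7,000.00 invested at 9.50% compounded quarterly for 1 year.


Compound interest formula: A = P(1 + r/n)^(nt)
A = $7,000.00 × (1 + 0.095/4)^(4 × 1)
Growth factor: (1 + 0.095/4)^4 = 1.098438
A = $7,000.00 × 1.098438
A = $7,689.07

A = P(1 + r/n)^(nt) = $7,689.07


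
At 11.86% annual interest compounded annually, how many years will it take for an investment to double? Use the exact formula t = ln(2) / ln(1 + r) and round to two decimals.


Doubling condition: (1 + r)^t = 2
Take ln of both sides: t × ln(1 + r) = ln(2)
t = ln(2) / ln(1 + r)
t = 0.693147 / 0.112078
t = 6.18

t = ln(2) / ln(1 + r) = 6.18 years


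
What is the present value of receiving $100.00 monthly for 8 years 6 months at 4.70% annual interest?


Present value of an ordinary annuity: PV = PMT × (1 − (1 + r)^(−n)) / r
Monthly rate r = 0.047/12 ≈ 0.00391667, n = 102
PV = $100.00 × (1 − (1 + 0.047/12)^(−102)) / (0.047/12)
PV = $100.00 × 83.954344
PV = $8,395.43

PV = PMT × (1-(1+r)^(-n))/r = $8,395.43


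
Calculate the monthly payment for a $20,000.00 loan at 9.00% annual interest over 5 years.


Loan payment formula: PMT = PV × r / (1 − (1 + r)^(−n))
Monthly rate r = 0.09/12 = 0.0075, n = 60 months
Denominator: 1 − (1 + 0.09/12)^(−60) = 0.361300
PMT = $20,000.00 × (0.09/12) / 0.361300
PMT = $415.17 per month

PMT = PV × r / (1-(1+r)^(-n)) = $415.17/month


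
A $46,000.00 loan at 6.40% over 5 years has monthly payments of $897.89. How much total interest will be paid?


Total paid over the life of the loan = PMT × n.
Total paid = $897.89 × 60 = $53,873.40
Total interest = total paid − principal = $53,873.40 − $46,000.00 = $7,873.40

Total interest = (PMT × n) - PV = $7,873.40


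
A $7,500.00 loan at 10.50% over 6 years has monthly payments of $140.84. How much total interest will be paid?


Total paid over the life of the loan = PMT × n.
Total paid = $140.84 × 72 = $10,140.48
Total interest = total paid − principal = $10,140.48 − $7,500.00 = $2,640.48

Total interest = (PMT × n) - PV = $2,640.48


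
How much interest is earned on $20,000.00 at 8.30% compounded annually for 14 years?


Compound interest earned = final amount − principal.
A = P(1 + r/n)^(nt) = $20,000.00 × (1 + 0.083/1)^(1 × 14) = $61,070.07
Interest = A − P = $61,070.07 − $20,000.00 = $41,070.07

Interest = A - P = $41,070.07


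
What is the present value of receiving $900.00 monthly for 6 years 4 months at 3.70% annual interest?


Present value of an ordinary annuity: PV = PMT × (1 − (1 + r)^(−n)) / r
Monthly rate r = 0.037/12 ≈ 0.00308333, n = 76
PV = $900.00 × (1 − (1 + 0.037/12)^(−76)) / (0.037/12)
PV = $900.00 × 67.659460
PV = $60,893.51

PV = PMT × (1-(1+r)^(-n))/r = $60,893.51


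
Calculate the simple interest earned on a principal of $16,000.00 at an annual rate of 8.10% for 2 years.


Simple interest formula: I = P × r × t
I = $16,000.00 × 0.081 × 2
I = $2,592.00

I = P × r × t = $2,592.00


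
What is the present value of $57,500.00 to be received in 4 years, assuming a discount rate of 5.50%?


Present value formula: PV = FV / (1 + r)^t
PV = $57,500.00 / (1 + 0.055)^4
PV = $57,500.00 / 1.2388247
PV = $46,414.96

PV = FV / (1 + r)^t = $46,414.96


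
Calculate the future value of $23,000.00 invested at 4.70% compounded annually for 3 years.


Compound interest formula: A = P(1 + r/n)^(nt)
A = $23,000.00 × (1 + 0.047/1)^(1 × 3)
Growth factor: (1 + 0.047/1)^3 = 1.147731
A = $23,000.00 × 1.147731
A = $26,397.81

A = P(1 + r/n)^(nt) = $26,397.81


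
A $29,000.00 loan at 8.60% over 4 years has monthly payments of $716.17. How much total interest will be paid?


Total paid over the life of the loan = PMT × n.
Total paid = $716.17 × 48 = $34,376.16
Total interest = total paid − principal = $34,376.16 − $29,000.00 = $5,376.16

Total interest = (PMT × n) - PV = $5,376.16


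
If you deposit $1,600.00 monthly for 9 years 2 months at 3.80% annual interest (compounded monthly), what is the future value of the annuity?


Future value of an ordinary annuity: FV = PMT × ((1 + r)^n − 1) / r
Monthly rate r = 0.038/12 ≈ 0.00316667, n = 110
FV = $1,600.00 × ((1 + 0.038/12)^110 − 1) / (0.038/12)
FV = $1,600.00 × 131.344710
FV = $210,151.54

FV = PMT × ((1+r)^n - 1)/r = $210,151.54


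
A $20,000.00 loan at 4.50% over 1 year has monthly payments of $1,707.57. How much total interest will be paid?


Total paid over the life of the loan = PMT × n.
Total paid = $1,707.57 × 12 = $20,490.84
Total interest = total paid − principal = $20,490.84 − $20,000.00 = $490.84

Total interest = (PMT × n) - PV = $490.84


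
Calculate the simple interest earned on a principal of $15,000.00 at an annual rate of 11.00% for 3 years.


Simple interest formula: I = P × r × t
I = $15,000.00 × 0.11 × 3
I = $4,950.00

I = P × r × t = $4,950.00


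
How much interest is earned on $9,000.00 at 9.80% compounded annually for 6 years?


Compound interest earned = final amount − principal.
A = P(1 + r/n)^(nt) = $9,000.00 × (1 + 0.098/1)^(1 × 6) = $15,770.90
Interest = A − P = $15,770.90 − $9,000.00 = $6,770.90

Interest = A - P = $6,770.90


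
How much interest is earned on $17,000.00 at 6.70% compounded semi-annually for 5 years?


Compound interest earned = final amount − principal.
A = P(1 + r/n)^(nt) = $17,000.00 × (1 + 0.067/2)^(2 × 5) = $23,634.90
Interest = A − P = $23,634.90 − $17,000.00 = $6,634.90

Interest = A - P = $6,634.90


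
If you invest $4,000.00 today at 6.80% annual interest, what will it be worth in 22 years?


Future value formula: FV = PV × (1 + r)^t
FV = $4,000.00 × (1 + 0.068)^22
FV = $4,000.00 × 4.251748
FV = $17,006.99

FV = PV × (1 + r)^t = $17,006.99


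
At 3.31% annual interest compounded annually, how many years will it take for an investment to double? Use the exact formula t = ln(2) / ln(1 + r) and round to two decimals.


Doubling condition: (1 + r)^t = 2
Take ln of both sides: t × ln(1 + r) = ln(2)
t = ln(2) / ln(1 + r)
t = 0.693147 / 0.032564
t = 21.29

t = ln(2) / ln(1 + r) = 21.29 years


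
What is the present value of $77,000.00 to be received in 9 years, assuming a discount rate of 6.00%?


Present value formula: PV = FV / (1 + r)^t
PV = $77,000.00 / (1 + 0.06)^9
PV = $77,000.00 / 1.689479
PV = $45,576.18

PV = FV / (1 + r)^t = $45,576.18


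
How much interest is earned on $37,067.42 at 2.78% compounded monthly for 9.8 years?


Compound interest earned = final amount − principal.
A = P(1 + r/n)^(nt) = $37,067.42 × (1 + 0.0278/12)^(12 × 9.8) = $48,660.29
Interest = A − P = $48,660.29 − $37,067.42 = $11,592.87

Interest = A - P = $11,592.87


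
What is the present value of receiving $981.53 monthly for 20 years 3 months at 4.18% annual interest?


Present value of an ordinary annuity: PV = PMT × (1 − (1 + r)^(−n)) / r
Monthly rate r = 0.0418/12 ≈ 0.00348333, n = 243
PV = $981.53 × (1 − (1 + 0.0418/12)^(−243)) / (0.0418/12)
PV = $981.53 × 163.760870
PV = $160,736.21

PV = PMT × (1-(1+r)^(-n))/r = $160,736.21


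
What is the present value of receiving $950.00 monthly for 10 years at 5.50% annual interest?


Present value of an ordinary annuity: PV = PMT × (1 − (1 + r)^(−n)) / r
Monthly rate r = 0.055/12 ≈ 0.00458333, n = 120
PV = $950.00 × (1 − (1 + 0.055/12)^(−120)) / (0.055/12)
PV = $950.00 × 92.143582
PV = $87,536.40

PV = PMT × (1-(1+r)^(-n))/r = $87,536.40


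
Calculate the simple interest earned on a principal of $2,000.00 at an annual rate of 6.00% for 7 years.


Simple interest formula: I = P × r × t
I = $2,000.00 × 0.06 × 7
I = $840.00

I = P × r × t = $840.00


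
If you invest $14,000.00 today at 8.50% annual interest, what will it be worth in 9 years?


Future value formula: FV = PV × (1 + r)^t
FV = $14,000.00 × (1 + 0.085)^9
FV = $14,000.00 × 2.083856
FV = $29,173.98

FV = PV × (1 + r)^t = $29,173.98


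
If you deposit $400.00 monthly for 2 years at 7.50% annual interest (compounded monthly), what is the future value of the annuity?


Future value of an ordinary annuity: FV = PMT × ((1 + r)^n − 1) / r
Monthly rate r = 0.075/12 = 0.00625, n = 24
FV = $400.00 × ((1 + 0.075/12)^24 − 1) / (0.075/12)
FV = $400.00 × 25.806723
FV = $10,322.69

FV = PMT × ((1+r)^n - 1)/r = $10,322.69


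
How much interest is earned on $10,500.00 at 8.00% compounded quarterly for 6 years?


Compound interest earned = final amount − principal.
A = P(1 + r/n)^(nt) = $10,500.00 × (1 + 0.08/4)^(4 × 6) = $16,888.59
Interest = A − P = $16,888.59 − $10,500.00 = $6,388.59

Interest = A - P = $6,388.59


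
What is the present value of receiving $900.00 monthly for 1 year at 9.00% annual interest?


Present value of an ordinary annuity: PV = PMT × (1 − (1 + r)^(−n)) / r
Monthly rate r = 0.09/12 = 0.0075, n = 12
PV = $900.00 × (1 − (1 + 0.09/12)^(−12)) / (0.09/12)
PV = $900.00 × 11.434913
PV = $10,291.42

PV = PMT × (1-(1+r)^(-n))/r = $10,291.42


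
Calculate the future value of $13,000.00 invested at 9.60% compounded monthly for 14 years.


Compound interest formula: A = P(1 + r/n)^(nt)
A = $13,000.00 × (1 + 0.096/12)^(12 × 14)
Growth factor: (1 + 0.096/12)^168 = 3.813901
A = $13,000.00 × 3.813901
A = $49,580.71

A = P(1 + r/n)^(nt) = $49,580.71


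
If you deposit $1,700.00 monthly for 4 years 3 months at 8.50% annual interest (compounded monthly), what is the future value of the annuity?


Future value of an ordinary annuity: FV = PMT × ((1 + r)^n − 1) / r
Monthly rate r = 0.085/12 ≈ 0.00708333, n = 51
FV = $1,700.00 × ((1 + 0.085/12)^51 − 1) / (0.085/12)
FV = $1,700.00 × 61.171179
FV = $103,991.00

FV = PMT × ((1+r)^n - 1)/r = $103,991.00


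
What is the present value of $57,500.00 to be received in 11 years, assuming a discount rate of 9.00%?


Present value formula: PV = FV / (1 + r)^t
PV = $57,500.00 / (1 + 0.09)^11
PV = $57,500.00 / 2.580426
PV = $22,283.14

PV = FV / (1 + r)^t = $22,283.14


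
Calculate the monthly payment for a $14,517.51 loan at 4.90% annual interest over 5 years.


Loan payment formula: PMT = PV × r / (1 − (1 + r)^(−n))
Monthly rate r = 0.049/12 ≈ 0.00408333, n = 60 months
Denominator: 1 − (1 + 0.049/12)^(−60) = 0.216905
PMT = $14,517.51 × (0.049/12) / 0.216905
PMT = $273.30 per month

PMT = PV × r / (1-(1+r)^(-n)) = $273.30/month


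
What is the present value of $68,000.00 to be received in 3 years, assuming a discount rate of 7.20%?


Present value formula: PV = FV / (1 + r)^t
PV = $68,000.00 / (1 + 0.072)^3
PV = $68,000.00 / 1.23192525
PV = $55,198.15

PV = FV / (1 + r)^t = $55,198.15


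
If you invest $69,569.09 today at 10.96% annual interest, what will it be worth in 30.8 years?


Future value formula: FV = PV × (1 + r)^t
FV = $69,569.09 × (1 + 0.1096)^30.8
FV = $69,569.09 × 24.6108493
FV = $1,712,154.39

FV = PV × (1 + r)^t = $1,712,154.39
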